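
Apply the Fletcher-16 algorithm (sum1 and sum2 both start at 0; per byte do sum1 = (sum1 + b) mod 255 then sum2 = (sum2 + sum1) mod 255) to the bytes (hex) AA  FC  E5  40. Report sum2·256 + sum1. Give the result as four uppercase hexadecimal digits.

Running sums (mod 255):
  after byte 0 (AA): sum1=170, sum2=170
  after byte 1 (FC): sum1=167, sum2=82
  after byte 2 (E5): sum1=141, sum2=223
  after byte 3 (40): sum1=205, sum2=173
Checksum = sum2·256 + sum1 = 173·256 + 205 = 44493 = 0xADCD.

ADCD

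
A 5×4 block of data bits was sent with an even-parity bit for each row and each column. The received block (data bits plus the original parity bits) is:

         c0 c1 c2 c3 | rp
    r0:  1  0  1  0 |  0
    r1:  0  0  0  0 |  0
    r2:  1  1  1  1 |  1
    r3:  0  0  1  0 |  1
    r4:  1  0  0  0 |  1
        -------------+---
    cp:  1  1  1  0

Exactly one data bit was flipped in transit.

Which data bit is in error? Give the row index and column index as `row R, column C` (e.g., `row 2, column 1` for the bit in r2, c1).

Recompute each row's even parity and compare to rp:
  r0: data parity 0, sent rp 0 → ok
  r1: data parity 0, sent rp 0 → ok
  r2: data parity 0, sent rp 1 → mismatch
  r3: data parity 1, sent rp 1 → ok
  r4: data parity 1, sent rp 1 → ok
Recompute each column's even parity and compare to cp:
  c0: data parity 1, sent cp 1 → ok
  c1: data parity 1, sent cp 1 → ok
  c2: data parity 1, sent cp 1 → ok
  c3: data parity 1, sent cp 0 → mismatch
Exactly one row (r2) and one column (c3) fail → the flipped bit is at their intersection.

row 2, column 3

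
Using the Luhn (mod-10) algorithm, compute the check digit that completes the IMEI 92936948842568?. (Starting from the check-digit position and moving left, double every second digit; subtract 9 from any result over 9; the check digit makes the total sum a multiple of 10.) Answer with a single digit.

Partial digits right→left: 8 6 5 2 4 8 8 4 9 6 3 9 2 9
Double every second digit counting from the check-digit position (so the 1st, 3rd, 5th, ... of the partial from the right).
  doubled (with −9 where >9): 7 1 8 7 9 6 4 → sum 42
  kept as-is: 6 2 8 4 6 9 9 → sum 44
Total = 42 + 44 = 86.
Check digit = (10 − (86 mod 10)) mod 10 = 4.

4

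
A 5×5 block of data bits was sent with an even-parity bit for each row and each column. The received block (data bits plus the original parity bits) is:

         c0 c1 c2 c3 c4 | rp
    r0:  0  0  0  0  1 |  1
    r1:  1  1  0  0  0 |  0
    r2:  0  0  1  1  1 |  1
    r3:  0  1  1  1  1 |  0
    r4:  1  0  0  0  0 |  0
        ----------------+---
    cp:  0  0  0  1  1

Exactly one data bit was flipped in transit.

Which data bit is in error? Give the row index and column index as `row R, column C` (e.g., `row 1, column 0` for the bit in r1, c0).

row 4, column 3

Recompute each row's even parity and compare to rp:
  r0: data parity 1, sent rp 1 → ok
  r1: data parity 0, sent rp 0 → ok
  r2: data parity 1, sent rp 1 → ok
  r3: data parity 0, sent rp 0 → ok
  r4: data parity 1, sent rp 0 → mismatch
Recompute each column's even parity and compare to cp:
  c0: data parity 0, sent cp 0 → ok
  c1: data parity 0, sent cp 0 → ok
  c2: data parity 0, sent cp 0 → ok
  c3: data parity 0, sent cp 1 → mismatch
  c4: data parity 1, sent cp 1 → ok
Exactly one row (r4) and one column (c3) fail → the flipped bit is at their intersection.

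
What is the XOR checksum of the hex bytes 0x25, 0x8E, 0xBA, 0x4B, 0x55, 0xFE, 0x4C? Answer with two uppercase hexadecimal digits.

XOR the bytes together:
  start with 0x25
  0x25 ⊕ 0x8E = 0xAB
  0xAB ⊕ 0xBA = 0x11
  0x11 ⊕ 0x4B = 0x5A
  0x5A ⊕ 0x55 = 0x0F
  0x0F ⊕ 0xFE = 0xF1
  0xF1 ⊕ 0x4C = 0xBD

BD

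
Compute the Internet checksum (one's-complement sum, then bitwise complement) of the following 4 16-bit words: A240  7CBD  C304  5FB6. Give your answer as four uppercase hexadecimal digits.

One's-complement addition (fold any carry out of bit 15 back into bit 0):
  0xA240 + 0x7CBD = 0x11EFD → wrap carry → 0x1EFE
  0x1EFE + 0xC304 = 0x0E202
  0xE202 + 0x5FB6 = 0x141B8 → wrap carry → 0x41B9
One's-complement sum = 0x41B9.
Checksum = ~0x41B9 & 0xFFFF = 0xBE46.

BE46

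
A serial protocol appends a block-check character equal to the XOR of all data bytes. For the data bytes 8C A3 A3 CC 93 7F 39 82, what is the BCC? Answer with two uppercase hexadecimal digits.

17

XOR the bytes together:
  start with 0x8C
  0x8C ⊕ 0xA3 = 0x2F
  0x2F ⊕ 0xA3 = 0x8C
  0x8C ⊕ 0xCC = 0x40
  0x40 ⊕ 0x93 = 0xD3
  0xD3 ⊕ 0x7F = 0xAC
  0xAC ⊕ 0x39 = 0x95
  0x95 ⊕ 0x82 = 0x17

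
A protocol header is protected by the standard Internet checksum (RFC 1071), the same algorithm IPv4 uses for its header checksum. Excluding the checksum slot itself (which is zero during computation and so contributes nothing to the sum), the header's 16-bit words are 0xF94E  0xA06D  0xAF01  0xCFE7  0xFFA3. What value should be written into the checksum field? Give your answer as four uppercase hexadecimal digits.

E7B5

One's-complement addition (fold any carry out of bit 15 back into bit 0):
  0xF94E + 0xA06D = 0x199BB → wrap carry → 0x99BC
  0x99BC + 0xAF01 = 0x148BD → wrap carry → 0x48BE
  0x48BE + 0xCFE7 = 0x118A5 → wrap carry → 0x18A6
  0x18A6 + 0xFFA3 = 0x11849 → wrap carry → 0x184A
One's-complement sum = 0x184A.
Checksum = ~0x184A & 0xFFFF = 0xE7B5.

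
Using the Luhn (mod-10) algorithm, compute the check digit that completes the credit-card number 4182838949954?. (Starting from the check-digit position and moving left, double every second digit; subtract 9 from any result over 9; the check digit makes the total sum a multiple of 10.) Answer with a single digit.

7

Partial digits right→left: 4 5 9 9 4 9 8 3 8 2 8 1 4
Double every second digit counting from the check-digit position (so the 1st, 3rd, 5th, ... of the partial from the right).
  doubled (with −9 where >9): 8 9 8 7 7 7 8 → sum 54
  kept as-is: 5 9 9 3 2 1 → sum 29
Total = 54 + 29 = 83.
Check digit = (10 − (83 mod 10)) mod 10 = 7.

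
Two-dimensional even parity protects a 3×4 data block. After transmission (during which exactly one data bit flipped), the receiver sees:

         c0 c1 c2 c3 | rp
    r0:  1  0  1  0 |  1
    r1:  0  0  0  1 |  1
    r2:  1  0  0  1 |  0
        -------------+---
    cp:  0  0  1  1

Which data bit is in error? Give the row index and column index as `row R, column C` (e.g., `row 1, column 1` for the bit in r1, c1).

row 0, column 3

Recompute each row's even parity and compare to rp:
  r0: data parity 0, sent rp 1 → mismatch
  r1: data parity 1, sent rp 1 → ok
  r2: data parity 0, sent rp 0 → ok
Recompute each column's even parity and compare to cp:
  c0: data parity 0, sent cp 0 → ok
  c1: data parity 0, sent cp 0 → ok
  c2: data parity 1, sent cp 1 → ok
  c3: data parity 0, sent cp 1 → mismatch
Exactly one row (r0) and one column (c3) fail → the flipped bit is at their intersection.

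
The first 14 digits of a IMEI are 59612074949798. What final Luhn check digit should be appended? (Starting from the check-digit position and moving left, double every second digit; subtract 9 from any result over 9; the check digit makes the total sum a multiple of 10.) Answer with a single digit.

Partial digits right→left: 8 9 7 9 4 9 4 7 0 2 1 6 9 5
Double every second digit counting from the check-digit position (so the 1st, 3rd, 5th, ... of the partial from the right).
  doubled (with −9 where >9): 7 5 8 8 0 2 9 → sum 39
  kept as-is: 9 9 9 7 2 6 5 → sum 47
Total = 39 + 47 = 86.
Check digit = (10 − (86 mod 10)) mod 10 = 4.

4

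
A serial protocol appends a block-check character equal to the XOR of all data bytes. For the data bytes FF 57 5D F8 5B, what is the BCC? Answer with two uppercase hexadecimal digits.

56

XOR the bytes together:
  start with 0xFF
  0xFF ⊕ 0x57 = 0xA8
  0xA8 ⊕ 0x5D = 0xF5
  0xF5 ⊕ 0xF8 = 0x0D
  0x0D ⊕ 0x5B = 0x56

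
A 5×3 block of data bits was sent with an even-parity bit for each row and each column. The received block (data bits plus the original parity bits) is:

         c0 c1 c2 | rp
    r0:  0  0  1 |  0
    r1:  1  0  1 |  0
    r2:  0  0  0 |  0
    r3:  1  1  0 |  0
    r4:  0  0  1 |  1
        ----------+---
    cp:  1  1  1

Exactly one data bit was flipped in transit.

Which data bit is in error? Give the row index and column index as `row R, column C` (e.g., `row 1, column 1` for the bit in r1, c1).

Recompute each row's even parity and compare to rp:
  r0: data parity 1, sent rp 0 → mismatch
  r1: data parity 0, sent rp 0 → ok
  r2: data parity 0, sent rp 0 → ok
  r3: data parity 0, sent rp 0 → ok
  r4: data parity 1, sent rp 1 → ok
Recompute each column's even parity and compare to cp:
  c0: data parity 0, sent cp 1 → mismatch
  c1: data parity 1, sent cp 1 → ok
  c2: data parity 1, sent cp 1 → ok
Exactly one row (r0) and one column (c0) fail → the flipped bit is at their intersection.

row 0, column 0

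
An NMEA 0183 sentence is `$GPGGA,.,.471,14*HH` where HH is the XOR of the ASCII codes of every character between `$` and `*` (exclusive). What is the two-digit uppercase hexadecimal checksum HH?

XOR the ASCII codes of the payload characters:
  'G' = 0x47 → acc = 0x47
  'P' = 0x50 → acc = 0x17
  'G' = 0x47 → acc = 0x50
  'G' = 0x47 → acc = 0x17
  'A' = 0x41 → acc = 0x56
  ',' = 0x2C → acc = 0x7A
  '.' = 0x2E → acc = 0x54
  ',' = 0x2C → acc = 0x78
  '.' = 0x2E → acc = 0x56
  '4' = 0x34 → acc = 0x62
  '7' = 0x37 → acc = 0x55
  '1' = 0x31 → acc = 0x64
  ',' = 0x2C → acc = 0x48
  '1' = 0x31 → acc = 0x79
  '4' = 0x34 → acc = 0x4D
Checksum = 0x4D.

4D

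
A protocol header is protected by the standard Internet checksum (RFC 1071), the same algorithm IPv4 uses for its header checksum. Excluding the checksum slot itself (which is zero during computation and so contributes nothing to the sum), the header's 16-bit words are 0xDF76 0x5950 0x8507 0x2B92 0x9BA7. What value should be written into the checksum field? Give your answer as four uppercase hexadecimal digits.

One's-complement addition (fold any carry out of bit 15 back into bit 0):
  0xDF76 + 0x5950 = 0x138C6 → wrap carry → 0x38C7
  0x38C7 + 0x8507 = 0x0BDCE
  0xBDCE + 0x2B92 = 0x0E960
  0xE960 + 0x9BA7 = 0x18507 → wrap carry → 0x8508
One's-complement sum = 0x8508.
Checksum = ~0x8508 & 0xFFFF = 0x7AF7.

7AF7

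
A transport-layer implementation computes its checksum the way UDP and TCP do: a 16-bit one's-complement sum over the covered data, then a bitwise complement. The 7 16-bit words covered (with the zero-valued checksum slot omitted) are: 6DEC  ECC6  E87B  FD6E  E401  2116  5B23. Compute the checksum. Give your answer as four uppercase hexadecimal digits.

One's-complement addition (fold any carry out of bit 15 back into bit 0):
  0x6DEC + 0xECC6 = 0x15AB2 → wrap carry → 0x5AB3
  0x5AB3 + 0xE87B = 0x1432E → wrap carry → 0x432F
  0x432F + 0xFD6E = 0x1409D → wrap carry → 0x409E
  0x409E + 0xE401 = 0x1249F → wrap carry → 0x24A0
  0x24A0 + 0x2116 = 0x045B6
  0x45B6 + 0x5B23 = 0x0A0D9
One's-complement sum = 0xA0D9.
Checksum = ~0xA0D9 & 0xFFFF = 0x5F26.

5F26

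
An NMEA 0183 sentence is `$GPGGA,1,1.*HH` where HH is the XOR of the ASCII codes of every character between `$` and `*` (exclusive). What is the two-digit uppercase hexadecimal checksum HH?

XOR the ASCII codes of the payload characters:
  'G' = 0x47 → acc = 0x47
  'P' = 0x50 → acc = 0x17
  'G' = 0x47 → acc = 0x50
  'G' = 0x47 → acc = 0x17
  'A' = 0x41 → acc = 0x56
  ',' = 0x2C → acc = 0x7A
  '1' = 0x31 → acc = 0x4B
  ',' = 0x2C → acc = 0x67
  '1' = 0x31 → acc = 0x56
  '.' = 0x2E → acc = 0x78
Checksum = 0x78.

78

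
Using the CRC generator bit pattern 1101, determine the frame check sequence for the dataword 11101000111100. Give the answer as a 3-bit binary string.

Append 3 zeros: 11101000111100000. Divide by 1101 (XOR where the leading bit is 1):
  pos 0: 1110 XOR 1101 = 0011
  pos 2: 1110 XOR 1101 = 0011
  pos 4: 1100 XOR 1101 = 0001
  pos 7: 1111 XOR 1101 = 0010
  pos 9: 1010 XOR 1101 = 0111
  pos 10: 1110 XOR 1101 = 0011
  pos 12: 1100 XOR 1101 = 0001
Remainder (last 3 bits) = 010. This is the CRC / FCS.

010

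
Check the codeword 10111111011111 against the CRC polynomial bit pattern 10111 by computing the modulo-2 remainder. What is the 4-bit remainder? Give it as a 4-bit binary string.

Modulo-2 division of 10111111011111 by 10111:
  pos 0: 10111 XOR 10111 = 00000
  pos 5: 11101 XOR 10111 = 01010
  pos 6: 10101 XOR 10111 = 00010
  pos 9: 10111 XOR 10111 = 00000
Remainder = 0000 (zero — the frame passes the CRC check).

0000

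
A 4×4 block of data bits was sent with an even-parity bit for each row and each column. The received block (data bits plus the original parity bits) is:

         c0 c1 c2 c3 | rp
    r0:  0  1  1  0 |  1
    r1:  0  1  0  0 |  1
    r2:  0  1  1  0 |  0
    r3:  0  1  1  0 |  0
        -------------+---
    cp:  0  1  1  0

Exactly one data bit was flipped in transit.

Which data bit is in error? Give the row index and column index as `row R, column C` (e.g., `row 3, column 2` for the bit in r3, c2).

Recompute each row's even parity and compare to rp:
  r0: data parity 0, sent rp 1 → mismatch
  r1: data parity 1, sent rp 1 → ok
  r2: data parity 0, sent rp 0 → ok
  r3: data parity 0, sent rp 0 → ok
Recompute each column's even parity and compare to cp:
  c0: data parity 0, sent cp 0 → ok
  c1: data parity 0, sent cp 1 → mismatch
  c2: data parity 1, sent cp 1 → ok
  c3: data parity 0, sent cp 0 → ok
Exactly one row (r0) and one column (c1) fail → the flipped bit is at their intersection.

row 0, column 1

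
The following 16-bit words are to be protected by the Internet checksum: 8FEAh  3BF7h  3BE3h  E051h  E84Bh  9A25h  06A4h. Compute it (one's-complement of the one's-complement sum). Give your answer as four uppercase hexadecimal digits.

One's-complement addition (fold any carry out of bit 15 back into bit 0):
  0x8FEA + 0x3BF7 = 0x0CBE1
  0xCBE1 + 0x3BE3 = 0x107C4 → wrap carry → 0x07C5
  0x07C5 + 0xE051 = 0x0E816
  0xE816 + 0xE84B = 0x1D061 → wrap carry → 0xD062
  0xD062 + 0x9A25 = 0x16A87 → wrap carry → 0x6A88
  0x6A88 + 0x06A4 = 0x0712C
One's-complement sum = 0x712C.
Checksum = ~0x712C & 0xFFFF = 0x8ED3.

8ED3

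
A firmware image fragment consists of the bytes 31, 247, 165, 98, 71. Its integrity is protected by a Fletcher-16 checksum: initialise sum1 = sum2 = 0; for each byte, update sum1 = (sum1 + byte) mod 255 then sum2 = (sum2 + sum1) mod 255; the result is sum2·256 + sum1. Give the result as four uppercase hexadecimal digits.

Running sums (mod 255):
  after byte 0 (31): sum1=31, sum2=31
  after byte 1 (247): sum1=23, sum2=54
  after byte 2 (165): sum1=188, sum2=242
  after byte 3 (98): sum1=31, sum2=18
  after byte 4 (71): sum1=102, sum2=120
Checksum = sum2·256 + sum1 = 120·256 + 102 = 30822 = 0x7866.

7866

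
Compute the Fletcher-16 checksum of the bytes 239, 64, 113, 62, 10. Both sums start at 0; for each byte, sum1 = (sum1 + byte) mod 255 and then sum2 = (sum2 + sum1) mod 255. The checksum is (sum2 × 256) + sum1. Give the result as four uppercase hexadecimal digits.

Running sums (mod 255):
  after byte 0 (239): sum1=239, sum2=239
  after byte 1 (64): sum1=48, sum2=32
  after byte 2 (113): sum1=161, sum2=193
  after byte 3 (62): sum1=223, sum2=161
  after byte 4 (10): sum1=233, sum2=139
Checksum = sum2·256 + sum1 = 139·256 + 233 = 35817 = 0x8BE9.

8BE9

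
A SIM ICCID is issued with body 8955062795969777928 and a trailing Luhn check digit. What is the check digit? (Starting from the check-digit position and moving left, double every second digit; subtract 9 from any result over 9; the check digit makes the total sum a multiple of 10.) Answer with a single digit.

6

Partial digits right→left: 8 2 9 7 7 7 9 6 9 5 9 7 2 6 0 5 5 9 8
Double every second digit counting from the check-digit position (so the 1st, 3rd, 5th, ... of the partial from the right).
  doubled (with −9 where >9): 7 9 5 9 9 9 4 0 1 7 → sum 60
  kept as-is: 2 7 7 6 5 7 6 5 9 → sum 54
Total = 60 + 54 = 114.
Check digit = (10 − (114 mod 10)) mod 10 = 6.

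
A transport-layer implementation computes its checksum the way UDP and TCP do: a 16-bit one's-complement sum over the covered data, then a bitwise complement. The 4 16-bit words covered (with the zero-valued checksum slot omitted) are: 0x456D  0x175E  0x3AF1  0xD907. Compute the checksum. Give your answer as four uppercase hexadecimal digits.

One's-complement addition (fold any carry out of bit 15 back into bit 0):
  0x456D + 0x175E = 0x05CCB
  0x5CCB + 0x3AF1 = 0x097BC
  0x97BC + 0xD907 = 0x170C3 → wrap carry → 0x70C4
One's-complement sum = 0x70C4.
Checksum = ~0x70C4 & 0xFFFF = 0x8F3B.

8F3B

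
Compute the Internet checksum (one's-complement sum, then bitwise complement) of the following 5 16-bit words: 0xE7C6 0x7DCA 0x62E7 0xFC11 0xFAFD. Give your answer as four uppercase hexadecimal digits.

One's-complement addition (fold any carry out of bit 15 back into bit 0):
  0xE7C6 + 0x7DCA = 0x16590 → wrap carry → 0x6591
  0x6591 + 0x62E7 = 0x0C878
  0xC878 + 0xFC11 = 0x1C489 → wrap carry → 0xC48A
  0xC48A + 0xFAFD = 0x1BF87 → wrap carry → 0xBF88
One's-complement sum = 0xBF88.
Checksum = ~0xBF88 & 0xFFFF = 0x4077.

4077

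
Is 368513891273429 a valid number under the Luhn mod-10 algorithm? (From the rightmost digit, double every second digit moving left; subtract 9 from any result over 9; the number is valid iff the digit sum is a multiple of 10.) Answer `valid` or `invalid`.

From the right, keep odd positions and double even positions (subtract 9 from any doubled value over 9):
  doubled (positions 2,4,...): 4 6 4 9 6 1 3 → sum 33
  kept (positions 1,3,...): 9 4 7 1 8 1 8 3 → sum 41
Total = 74.
74 mod 10 = 4, so the number is invalid.

invalid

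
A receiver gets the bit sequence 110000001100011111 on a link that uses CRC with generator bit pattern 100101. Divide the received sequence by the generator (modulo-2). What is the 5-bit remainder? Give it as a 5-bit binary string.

Modulo-2 division of 110000001100011111 by 100101:
  pos 0: 110000 XOR 100101 = 010101
  pos 1: 101010 XOR 100101 = 001111
  pos 3: 111101 XOR 100101 = 011000
  pos 4: 110001 XOR 100101 = 010100
  pos 5: 101000 XOR 100101 = 001101
  pos 7: 110100 XOR 100101 = 010001
  pos 8: 100011 XOR 100101 = 000110
  pos 11: 110111 XOR 100101 = 010010
  pos 12: 100101 XOR 100101 = 000000
Remainder = 00000 (zero — the frame passes the CRC check).

00000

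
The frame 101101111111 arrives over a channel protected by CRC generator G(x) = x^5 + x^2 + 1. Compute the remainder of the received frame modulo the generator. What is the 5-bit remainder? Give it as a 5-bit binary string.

00000

Modulo-2 division of 101101111111 by 100101:
  pos 0: 101101 XOR 100101 = 001000
  pos 2: 100011 XOR 100101 = 000110
  pos 5: 110111 XOR 100101 = 010010
  pos 6: 100101 XOR 100101 = 000000
Remainder = 00000 (zero — the frame passes the CRC check).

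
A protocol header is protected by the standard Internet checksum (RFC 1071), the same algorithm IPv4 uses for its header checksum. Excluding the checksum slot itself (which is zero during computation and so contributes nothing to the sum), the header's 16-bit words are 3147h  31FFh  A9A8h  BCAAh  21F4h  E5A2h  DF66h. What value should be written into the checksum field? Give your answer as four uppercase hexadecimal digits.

4F68

One's-complement addition (fold any carry out of bit 15 back into bit 0):
  0x3147 + 0x31FF = 0x06346
  0x6346 + 0xA9A8 = 0x10CEE → wrap carry → 0x0CEF
  0x0CEF + 0xBCAA = 0x0C999
  0xC999 + 0x21F4 = 0x0EB8D
  0xEB8D + 0xE5A2 = 0x1D12F → wrap carry → 0xD130
  0xD130 + 0xDF66 = 0x1B096 → wrap carry → 0xB097
One's-complement sum = 0xB097.
Checksum = ~0xB097 & 0xFFFF = 0x4F68.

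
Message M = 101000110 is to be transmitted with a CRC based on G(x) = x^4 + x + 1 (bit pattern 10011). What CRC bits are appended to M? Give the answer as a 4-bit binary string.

Append 4 zeros: 1010001100000. Divide by 10011 (XOR where the leading bit is 1):
  pos 0: 10100 XOR 10011 = 00111
  pos 2: 11101 XOR 10011 = 01110
  pos 3: 11101 XOR 10011 = 01110
  pos 4: 11100 XOR 10011 = 01111
  pos 5: 11110 XOR 10011 = 01101
  pos 6: 11010 XOR 10011 = 01001
  pos 7: 10010 XOR 10011 = 00001
Remainder (last 4 bits) = 0010. This is the CRC / FCS.

0010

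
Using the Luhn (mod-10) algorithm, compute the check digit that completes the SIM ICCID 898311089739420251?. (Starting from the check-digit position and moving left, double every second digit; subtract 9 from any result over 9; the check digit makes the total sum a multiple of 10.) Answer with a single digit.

Partial digits right→left: 1 5 2 0 2 4 9 3 7 9 8 0 1 1 3 8 9 8
Double every second digit counting from the check-digit position (so the 1st, 3rd, 5th, ... of the partial from the right).
  doubled (with −9 where >9): 2 4 4 9 5 7 2 6 9 → sum 48
  kept as-is: 5 0 4 3 9 0 1 8 8 → sum 38
Total = 48 + 38 = 86.
Check digit = (10 − (86 mod 10)) mod 10 = 4.

4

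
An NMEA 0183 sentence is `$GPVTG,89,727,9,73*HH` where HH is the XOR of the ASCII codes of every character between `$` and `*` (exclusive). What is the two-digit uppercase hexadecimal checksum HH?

XOR the ASCII codes of the payload characters:
  'G' = 0x47 → acc = 0x47
  'P' = 0x50 → acc = 0x17
  'V' = 0x56 → acc = 0x41
  'T' = 0x54 → acc = 0x15
  'G' = 0x47 → acc = 0x52
  ',' = 0x2C → acc = 0x7E
  '8' = 0x38 → acc = 0x46
  '9' = 0x39 → acc = 0x7F
  ',' = 0x2C → acc = 0x53
  '7' = 0x37 → acc = 0x64
  '2' = 0x32 → acc = 0x56
  '7' = 0x37 → acc = 0x61
  ',' = 0x2C → acc = 0x4D
  '9' = 0x39 → acc = 0x74
  ',' = 0x2C → acc = 0x58
  '7' = 0x37 → acc = 0x6F
  '3' = 0x33 → acc = 0x5C
Checksum = 0x5C.

5C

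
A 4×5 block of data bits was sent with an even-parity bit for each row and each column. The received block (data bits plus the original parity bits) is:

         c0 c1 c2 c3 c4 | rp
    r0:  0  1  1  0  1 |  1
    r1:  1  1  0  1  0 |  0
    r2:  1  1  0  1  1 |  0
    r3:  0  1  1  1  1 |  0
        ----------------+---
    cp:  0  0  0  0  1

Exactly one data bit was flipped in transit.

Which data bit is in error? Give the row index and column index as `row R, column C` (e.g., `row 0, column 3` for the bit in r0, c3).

row 1, column 3

Recompute each row's even parity and compare to rp:
  r0: data parity 1, sent rp 1 → ok
  r1: data parity 1, sent rp 0 → mismatch
  r2: data parity 0, sent rp 0 → ok
  r3: data parity 0, sent rp 0 → ok
Recompute each column's even parity and compare to cp:
  c0: data parity 0, sent cp 0 → ok
  c1: data parity 0, sent cp 0 → ok
  c2: data parity 0, sent cp 0 → ok
  c3: data parity 1, sent cp 0 → mismatch
  c4: data parity 1, sent cp 1 → ok
Exactly one row (r1) and one column (c3) fail → the flipped bit is at their intersection.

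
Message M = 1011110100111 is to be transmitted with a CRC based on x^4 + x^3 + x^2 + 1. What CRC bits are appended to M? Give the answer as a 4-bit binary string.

0001

Append 4 zeros: 10111101001110000. Divide by 11101 (XOR where the leading bit is 1):
  pos 0: 10111 XOR 11101 = 01010
  pos 1: 10101 XOR 11101 = 01000
  pos 2: 10000 XOR 11101 = 01101
  pos 3: 11011 XOR 11101 = 00110
  pos 5: 11000 XOR 11101 = 00101
  pos 7: 10111 XOR 11101 = 01010
  pos 8: 10101 XOR 11101 = 01000
  pos 9: 10000 XOR 11101 = 01101
  pos 10: 11010 XOR 11101 = 00111
  pos 12: 11100 XOR 11101 = 00001
Remainder (last 4 bits) = 0001. This is the CRC / FCS.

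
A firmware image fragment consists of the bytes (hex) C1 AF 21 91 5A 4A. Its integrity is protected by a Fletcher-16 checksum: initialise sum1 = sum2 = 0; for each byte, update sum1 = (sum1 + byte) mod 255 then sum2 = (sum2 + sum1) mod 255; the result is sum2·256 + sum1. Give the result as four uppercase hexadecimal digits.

Running sums (mod 255):
  after byte 0 (C1): sum1=193, sum2=193
  after byte 1 (AF): sum1=113, sum2=51
  after byte 2 (21): sum1=146, sum2=197
  after byte 3 (91): sum1=36, sum2=233
  after byte 4 (5A): sum1=126, sum2=104
  after byte 5 (4A): sum1=200, sum2=49
Checksum = sum2·256 + sum1 = 49·256 + 200 = 12744 = 0x31C8.

31C8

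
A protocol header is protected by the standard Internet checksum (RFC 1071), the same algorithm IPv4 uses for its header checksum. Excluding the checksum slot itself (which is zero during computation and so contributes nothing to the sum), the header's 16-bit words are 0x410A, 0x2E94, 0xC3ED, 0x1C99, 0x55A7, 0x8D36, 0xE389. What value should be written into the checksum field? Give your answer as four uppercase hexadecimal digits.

One's-complement addition (fold any carry out of bit 15 back into bit 0):
  0x410A + 0x2E94 = 0x06F9E
  0x6F9E + 0xC3ED = 0x1338B → wrap carry → 0x338C
  0x338C + 0x1C99 = 0x05025
  0x5025 + 0x55A7 = 0x0A5CC
  0xA5CC + 0x8D36 = 0x13302 → wrap carry → 0x3303
  0x3303 + 0xE389 = 0x1168C → wrap carry → 0x168D
One's-complement sum = 0x168D.
Checksum = ~0x168D & 0xFFFF = 0xE972.

E972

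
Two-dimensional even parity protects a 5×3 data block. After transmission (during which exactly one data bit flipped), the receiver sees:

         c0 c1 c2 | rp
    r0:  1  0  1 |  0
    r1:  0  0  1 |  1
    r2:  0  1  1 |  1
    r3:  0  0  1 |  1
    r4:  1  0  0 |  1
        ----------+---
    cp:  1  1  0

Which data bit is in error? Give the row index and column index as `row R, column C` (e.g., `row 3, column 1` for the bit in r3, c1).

row 2, column 0

Recompute each row's even parity and compare to rp:
  r0: data parity 0, sent rp 0 → ok
  r1: data parity 1, sent rp 1 → ok
  r2: data parity 0, sent rp 1 → mismatch
  r3: data parity 1, sent rp 1 → ok
  r4: data parity 1, sent rp 1 → ok
Recompute each column's even parity and compare to cp:
  c0: data parity 0, sent cp 1 → mismatch
  c1: data parity 1, sent cp 1 → ok
  c2: data parity 0, sent cp 0 → ok
Exactly one row (r2) and one column (c0) fail → the flipped bit is at their intersection.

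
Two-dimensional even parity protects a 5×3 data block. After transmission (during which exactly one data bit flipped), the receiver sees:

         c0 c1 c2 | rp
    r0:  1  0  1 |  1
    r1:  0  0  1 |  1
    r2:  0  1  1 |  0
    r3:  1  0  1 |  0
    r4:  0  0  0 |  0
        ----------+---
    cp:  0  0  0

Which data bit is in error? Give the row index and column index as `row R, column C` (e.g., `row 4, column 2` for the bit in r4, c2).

row 0, column 1

Recompute each row's even parity and compare to rp:
  r0: data parity 0, sent rp 1 → mismatch
  r1: data parity 1, sent rp 1 → ok
  r2: data parity 0, sent rp 0 → ok
  r3: data parity 0, sent rp 0 → ok
  r4: data parity 0, sent rp 0 → ok
Recompute each column's even parity and compare to cp:
  c0: data parity 0, sent cp 0 → ok
  c1: data parity 1, sent cp 0 → mismatch
  c2: data parity 0, sent cp 0 → ok
Exactly one row (r0) and one column (c1) fail → the flipped bit is at their intersection.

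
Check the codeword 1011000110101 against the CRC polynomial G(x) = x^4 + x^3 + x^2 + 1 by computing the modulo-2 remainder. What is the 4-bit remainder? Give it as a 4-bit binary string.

0100

Modulo-2 division of 1011000110101 by 11101:
  pos 0: 10110 XOR 11101 = 01011
  pos 1: 10110 XOR 11101 = 01011
  pos 2: 10110 XOR 11101 = 01011
  pos 3: 10111 XOR 11101 = 01010
  pos 4: 10101 XOR 11101 = 01000
  pos 5: 10000 XOR 11101 = 01101
  pos 6: 11011 XOR 11101 = 00110
  pos 8: 11001 XOR 11101 = 00100
Remainder = 0100 (nonzero — an error is detected).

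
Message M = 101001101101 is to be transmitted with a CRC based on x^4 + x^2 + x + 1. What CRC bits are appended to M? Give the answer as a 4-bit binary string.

Append 4 zeros: 1010011011010000. Divide by 10111 (XOR where the leading bit is 1):
  pos 0: 10100 XOR 10111 = 00011
  pos 3: 11110 XOR 10111 = 01001
  pos 4: 10011 XOR 10111 = 00100
  pos 6: 10010 XOR 10111 = 00101
  pos 8: 10110 XOR 10111 = 00001
Remainder (last 4 bits) = 1000. This is the CRC / FCS.

1000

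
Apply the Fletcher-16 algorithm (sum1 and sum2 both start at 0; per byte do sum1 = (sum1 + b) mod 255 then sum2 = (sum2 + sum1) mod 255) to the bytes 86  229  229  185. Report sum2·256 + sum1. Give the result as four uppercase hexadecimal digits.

90DB

Running sums (mod 255):
  after byte 0 (86): sum1=86, sum2=86
  after byte 1 (229): sum1=60, sum2=146
  after byte 2 (229): sum1=34, sum2=180
  after byte 3 (185): sum1=219, sum2=144
Checksum = sum2·256 + sum1 = 144·256 + 219 = 37083 = 0x90DB.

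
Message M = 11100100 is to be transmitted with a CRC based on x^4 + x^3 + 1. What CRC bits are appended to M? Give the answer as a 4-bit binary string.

Append 4 zeros: 111001000000. Divide by 11001 (XOR where the leading bit is 1):
  pos 0: 11100 XOR 11001 = 00101
  pos 2: 10110 XOR 11001 = 01111
  pos 3: 11110 XOR 11001 = 00111
  pos 5: 11100 XOR 11001 = 00101
  pos 7: 10100 XOR 11001 = 01101
Remainder (last 4 bits) = 1101. This is the CRC / FCS.

1101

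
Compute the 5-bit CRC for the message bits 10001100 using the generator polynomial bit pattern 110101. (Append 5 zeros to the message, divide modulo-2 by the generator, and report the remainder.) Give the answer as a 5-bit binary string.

Append 5 zeros: 1000110000000. Divide by 110101 (XOR where the leading bit is 1):
  pos 0: 100011 XOR 110101 = 010110
  pos 1: 101100 XOR 110101 = 011001
  pos 2: 110010 XOR 110101 = 000111
  pos 5: 111000 XOR 110101 = 001101
  pos 7: 110100 XOR 110101 = 000001
Remainder (last 5 bits) = 00001. This is the CRC / FCS.

00001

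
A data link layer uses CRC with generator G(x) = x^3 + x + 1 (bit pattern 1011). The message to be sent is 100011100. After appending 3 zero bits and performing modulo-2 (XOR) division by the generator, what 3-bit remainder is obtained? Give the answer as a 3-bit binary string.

Append 3 zeros: 100011100000. Divide by 1011 (XOR where the leading bit is 1):
  pos 0: 1000 XOR 1011 = 0011
  pos 2: 1111 XOR 1011 = 0100
  pos 3: 1001 XOR 1011 = 0010
  pos 5: 1000 XOR 1011 = 0011
  pos 7: 1100 XOR 1011 = 0111
  pos 8: 1110 XOR 1011 = 0101
Remainder (last 3 bits) = 101. This is the CRC / FCS.

101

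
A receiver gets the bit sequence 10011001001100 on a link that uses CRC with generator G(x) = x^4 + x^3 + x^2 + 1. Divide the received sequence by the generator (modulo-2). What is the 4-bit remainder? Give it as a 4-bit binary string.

Modulo-2 division of 10011001001100 by 11101:
  pos 0: 10011 XOR 11101 = 01110
  pos 1: 11100 XOR 11101 = 00001
  pos 5: 10100 XOR 11101 = 01001
  pos 6: 10011 XOR 11101 = 01110
  pos 7: 11101 XOR 11101 = 00000
Remainder = 0000 (zero — the frame passes the CRC check).

0000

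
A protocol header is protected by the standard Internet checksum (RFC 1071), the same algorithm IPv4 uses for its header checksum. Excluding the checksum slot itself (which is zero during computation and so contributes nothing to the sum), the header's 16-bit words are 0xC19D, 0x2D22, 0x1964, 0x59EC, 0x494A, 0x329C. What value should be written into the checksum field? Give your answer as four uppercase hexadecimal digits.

One's-complement addition (fold any carry out of bit 15 back into bit 0):
  0xC19D + 0x2D22 = 0x0EEBF
  0xEEBF + 0x1964 = 0x10823 → wrap carry → 0x0824
  0x0824 + 0x59EC = 0x06210
  0x6210 + 0x494A = 0x0AB5A
  0xAB5A + 0x329C = 0x0DDF6
One's-complement sum = 0xDDF6.
Checksum = ~0xDDF6 & 0xFFFF = 0x2209.

2209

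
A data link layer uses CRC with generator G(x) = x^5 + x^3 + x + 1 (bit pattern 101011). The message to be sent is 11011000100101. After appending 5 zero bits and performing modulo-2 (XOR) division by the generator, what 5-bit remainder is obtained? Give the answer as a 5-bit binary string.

Append 5 zeros: 1101100010010100000. Divide by 101011 (XOR where the leading bit is 1):
  pos 0: 110110 XOR 101011 = 011101
  pos 1: 111010 XOR 101011 = 010001
  pos 2: 100010 XOR 101011 = 001001
  pos 4: 100110 XOR 101011 = 001101
  pos 6: 110101 XOR 101011 = 011110
  pos 7: 111100 XOR 101011 = 010111
  pos 8: 101111 XOR 101011 = 000100
  pos 11: 100000 XOR 101011 = 001011
  pos 13: 101100 XOR 101011 = 000111
Remainder (last 5 bits) = 00111. This is the CRC / FCS.

00111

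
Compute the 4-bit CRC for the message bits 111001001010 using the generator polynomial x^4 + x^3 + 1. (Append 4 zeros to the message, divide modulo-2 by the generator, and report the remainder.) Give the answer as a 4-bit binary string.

Append 4 zeros: 1110010010100000. Divide by 11001 (XOR where the leading bit is 1):
  pos 0: 11100 XOR 11001 = 00101
  pos 2: 10110 XOR 11001 = 01111
  pos 3: 11110 XOR 11001 = 00111
  pos 5: 11110 XOR 11001 = 00111
  pos 7: 11110 XOR 11001 = 00111
  pos 9: 11100 XOR 11001 = 00101
  pos 11: 10100 XOR 11001 = 01101
Remainder (last 4 bits) = 1101. This is the CRC / FCS.

1101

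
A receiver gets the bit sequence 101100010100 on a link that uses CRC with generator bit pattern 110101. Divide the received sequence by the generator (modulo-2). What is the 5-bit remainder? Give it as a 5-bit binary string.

Modulo-2 division of 101100010100 by 110101:
  pos 0: 101100 XOR 110101 = 011001
  pos 1: 110010 XOR 110101 = 000111
  pos 4: 111101 XOR 110101 = 001000
  pos 6: 100000 XOR 110101 = 010101
Remainder = 10101 (nonzero — an error is detected).

10101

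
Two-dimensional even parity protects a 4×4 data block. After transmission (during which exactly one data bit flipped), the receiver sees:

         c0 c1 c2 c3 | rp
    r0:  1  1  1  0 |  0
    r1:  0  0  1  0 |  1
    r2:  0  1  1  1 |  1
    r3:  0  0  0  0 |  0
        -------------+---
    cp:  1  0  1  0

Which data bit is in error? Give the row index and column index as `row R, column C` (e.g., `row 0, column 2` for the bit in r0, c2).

Recompute each row's even parity and compare to rp:
  r0: data parity 1, sent rp 0 → mismatch
  r1: data parity 1, sent rp 1 → ok
  r2: data parity 1, sent rp 1 → ok
  r3: data parity 0, sent rp 0 → ok
Recompute each column's even parity and compare to cp:
  c0: data parity 1, sent cp 1 → ok
  c1: data parity 0, sent cp 0 → ok
  c2: data parity 1, sent cp 1 → ok
  c3: data parity 1, sent cp 0 → mismatch
Exactly one row (r0) and one column (c3) fail → the flipped bit is at their intersection.

row 0, column 3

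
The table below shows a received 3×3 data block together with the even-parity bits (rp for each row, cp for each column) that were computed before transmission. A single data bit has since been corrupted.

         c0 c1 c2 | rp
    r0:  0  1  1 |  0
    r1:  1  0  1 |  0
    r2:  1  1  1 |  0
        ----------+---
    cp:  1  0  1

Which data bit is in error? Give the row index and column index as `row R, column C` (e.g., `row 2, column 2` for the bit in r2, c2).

row 2, column 0

Recompute each row's even parity and compare to rp:
  r0: data parity 0, sent rp 0 → ok
  r1: data parity 0, sent rp 0 → ok
  r2: data parity 1, sent rp 0 → mismatch
Recompute each column's even parity and compare to cp:
  c0: data parity 0, sent cp 1 → mismatch
  c1: data parity 0, sent cp 0 → ok
  c2: data parity 1, sent cp 1 → ok
Exactly one row (r2) and one column (c0) fail → the flipped bit is at their intersection.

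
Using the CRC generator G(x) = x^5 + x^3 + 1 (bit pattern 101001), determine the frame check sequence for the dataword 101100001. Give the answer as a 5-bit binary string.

00000

Append 5 zeros: 10110000100000. Divide by 101001 (XOR where the leading bit is 1):
  pos 0: 101100 XOR 101001 = 000101
  pos 3: 101001 XOR 101001 = 000000
Remainder (last 5 bits) = 00000. This is the CRC / FCS.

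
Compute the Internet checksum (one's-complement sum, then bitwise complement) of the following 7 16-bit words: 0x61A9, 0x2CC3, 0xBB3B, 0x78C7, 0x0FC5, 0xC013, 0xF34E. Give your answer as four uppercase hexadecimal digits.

7A68

One's-complement addition (fold any carry out of bit 15 back into bit 0):
  0x61A9 + 0x2CC3 = 0x08E6C
  0x8E6C + 0xBB3B = 0x149A7 → wrap carry → 0x49A8
  0x49A8 + 0x78C7 = 0x0C26F
  0xC26F + 0x0FC5 = 0x0D234
  0xD234 + 0xC013 = 0x19247 → wrap carry → 0x9248
  0x9248 + 0xF34E = 0x18596 → wrap carry → 0x8597
One's-complement sum = 0x8597.
Checksum = ~0x8597 & 0xFFFF = 0x7A68.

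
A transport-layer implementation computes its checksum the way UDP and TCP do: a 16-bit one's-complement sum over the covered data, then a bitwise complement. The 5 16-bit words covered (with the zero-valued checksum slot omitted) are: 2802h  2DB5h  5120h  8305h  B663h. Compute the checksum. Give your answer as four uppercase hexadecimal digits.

1FBF

One's-complement addition (fold any carry out of bit 15 back into bit 0):
  0x2802 + 0x2DB5 = 0x055B7
  0x55B7 + 0x5120 = 0x0A6D7
  0xA6D7 + 0x8305 = 0x129DC → wrap carry → 0x29DD
  0x29DD + 0xB663 = 0x0E040
One's-complement sum = 0xE040.
Checksum = ~0xE040 & 0xFFFF = 0x1FBF.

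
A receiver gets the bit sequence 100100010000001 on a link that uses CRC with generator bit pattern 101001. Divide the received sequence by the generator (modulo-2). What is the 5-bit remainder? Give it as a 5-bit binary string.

Modulo-2 division of 100100010000001 by 101001:
  pos 0: 100100 XOR 101001 = 001101
  pos 2: 110101 XOR 101001 = 011100
  pos 3: 111000 XOR 101001 = 010001
  pos 4: 100010 XOR 101001 = 001011
  pos 6: 101100 XOR 101001 = 000101
  pos 9: 101001 XOR 101001 = 000000
Remainder = 00000 (zero — the frame passes the CRC check).

00000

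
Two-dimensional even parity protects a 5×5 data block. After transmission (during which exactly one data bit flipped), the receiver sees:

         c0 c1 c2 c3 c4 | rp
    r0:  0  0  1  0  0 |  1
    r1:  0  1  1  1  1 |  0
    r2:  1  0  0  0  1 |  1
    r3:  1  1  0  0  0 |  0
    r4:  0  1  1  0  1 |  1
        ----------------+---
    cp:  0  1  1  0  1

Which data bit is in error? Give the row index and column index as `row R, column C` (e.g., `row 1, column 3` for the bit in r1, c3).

row 2, column 3

Recompute each row's even parity and compare to rp:
  r0: data parity 1, sent rp 1 → ok
  r1: data parity 0, sent rp 0 → ok
  r2: data parity 0, sent rp 1 → mismatch
  r3: data parity 0, sent rp 0 → ok
  r4: data parity 1, sent rp 1 → ok
Recompute each column's even parity and compare to cp:
  c0: data parity 0, sent cp 0 → ok
  c1: data parity 1, sent cp 1 → ok
  c2: data parity 1, sent cp 1 → ok
  c3: data parity 1, sent cp 0 → mismatch
  c4: data parity 1, sent cp 1 → ok
Exactly one row (r2) and one column (c3) fail → the flipped bit is at their intersection.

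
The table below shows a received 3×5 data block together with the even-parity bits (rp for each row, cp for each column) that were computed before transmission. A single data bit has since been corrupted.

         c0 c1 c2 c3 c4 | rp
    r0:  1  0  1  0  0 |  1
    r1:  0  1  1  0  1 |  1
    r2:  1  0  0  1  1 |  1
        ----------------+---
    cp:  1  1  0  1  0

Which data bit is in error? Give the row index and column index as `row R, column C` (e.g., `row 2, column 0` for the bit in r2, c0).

Recompute each row's even parity and compare to rp:
  r0: data parity 0, sent rp 1 → mismatch
  r1: data parity 1, sent rp 1 → ok
  r2: data parity 1, sent rp 1 → ok
Recompute each column's even parity and compare to cp:
  c0: data parity 0, sent cp 1 → mismatch
  c1: data parity 1, sent cp 1 → ok
  c2: data parity 0, sent cp 0 → ok
  c3: data parity 1, sent cp 1 → ok
  c4: data parity 0, sent cp 0 → ok
Exactly one row (r0) and one column (c0) fail → the flipped bit is at their intersection.

row 0, column 0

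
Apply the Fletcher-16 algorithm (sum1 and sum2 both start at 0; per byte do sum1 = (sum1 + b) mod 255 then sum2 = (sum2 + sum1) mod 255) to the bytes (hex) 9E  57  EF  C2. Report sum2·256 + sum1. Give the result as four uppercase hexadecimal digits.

23A8

Running sums (mod 255):
  after byte 0 (9E): sum1=158, sum2=158
  after byte 1 (57): sum1=245, sum2=148
  after byte 2 (EF): sum1=229, sum2=122
  after byte 3 (C2): sum1=168, sum2=35
Checksum = sum2·256 + sum1 = 35·256 + 168 = 9128 = 0x23A8.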